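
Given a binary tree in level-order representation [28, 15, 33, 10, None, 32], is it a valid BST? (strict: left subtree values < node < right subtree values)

Level-order array: [28, 15, 33, 10, None, 32]
Validate using subtree bounds (lo, hi): at each node, require lo < value < hi,
then recurse left with hi=value and right with lo=value.
Preorder trace (stopping at first violation):
  at node 28 with bounds (-inf, +inf): OK
  at node 15 with bounds (-inf, 28): OK
  at node 10 with bounds (-inf, 15): OK
  at node 33 with bounds (28, +inf): OK
  at node 32 with bounds (28, 33): OK
No violation found at any node.
Result: Valid BST


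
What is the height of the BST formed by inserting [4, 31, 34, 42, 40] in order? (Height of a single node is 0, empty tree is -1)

Insertion order: [4, 31, 34, 42, 40]
Tree (level-order array): [4, None, 31, None, 34, None, 42, 40]
Compute height bottom-up (empty subtree = -1):
  height(40) = 1 + max(-1, -1) = 0
  height(42) = 1 + max(0, -1) = 1
  height(34) = 1 + max(-1, 1) = 2
  height(31) = 1 + max(-1, 2) = 3
  height(4) = 1 + max(-1, 3) = 4
Height = 4


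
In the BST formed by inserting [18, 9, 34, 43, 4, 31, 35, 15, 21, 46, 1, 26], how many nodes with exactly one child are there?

Tree built from: [18, 9, 34, 43, 4, 31, 35, 15, 21, 46, 1, 26]
Tree (level-order array): [18, 9, 34, 4, 15, 31, 43, 1, None, None, None, 21, None, 35, 46, None, None, None, 26]
Rule: These are nodes with exactly 1 non-null child.
Per-node child counts:
  node 18: 2 child(ren)
  node 9: 2 child(ren)
  node 4: 1 child(ren)
  node 1: 0 child(ren)
  node 15: 0 child(ren)
  node 34: 2 child(ren)
  node 31: 1 child(ren)
  node 21: 1 child(ren)
  node 26: 0 child(ren)
  node 43: 2 child(ren)
  node 35: 0 child(ren)
  node 46: 0 child(ren)
Matching nodes: [4, 31, 21]
Count of nodes with exactly one child: 3


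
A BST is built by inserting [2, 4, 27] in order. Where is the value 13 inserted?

Starting tree (level order): [2, None, 4, None, 27]
Insertion path: 2 -> 4 -> 27
Result: insert 13 as left child of 27
Final tree (level order): [2, None, 4, None, 27, 13]


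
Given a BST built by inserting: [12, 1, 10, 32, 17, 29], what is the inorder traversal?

Tree insertion order: [12, 1, 10, 32, 17, 29]
Tree (level-order array): [12, 1, 32, None, 10, 17, None, None, None, None, 29]
Inorder traversal: [1, 10, 12, 17, 29, 32]


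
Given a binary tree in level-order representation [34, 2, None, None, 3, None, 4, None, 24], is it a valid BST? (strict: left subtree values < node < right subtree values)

Level-order array: [34, 2, None, None, 3, None, 4, None, 24]
Validate using subtree bounds (lo, hi): at each node, require lo < value < hi,
then recurse left with hi=value and right with lo=value.
Preorder trace (stopping at first violation):
  at node 34 with bounds (-inf, +inf): OK
  at node 2 with bounds (-inf, 34): OK
  at node 3 with bounds (2, 34): OK
  at node 4 with bounds (3, 34): OK
  at node 24 with bounds (4, 34): OK
No violation found at any node.
Result: Valid BST


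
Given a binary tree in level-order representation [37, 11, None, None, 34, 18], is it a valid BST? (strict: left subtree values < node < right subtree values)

Level-order array: [37, 11, None, None, 34, 18]
Validate using subtree bounds (lo, hi): at each node, require lo < value < hi,
then recurse left with hi=value and right with lo=value.
Preorder trace (stopping at first violation):
  at node 37 with bounds (-inf, +inf): OK
  at node 11 with bounds (-inf, 37): OK
  at node 34 with bounds (11, 37): OK
  at node 18 with bounds (11, 34): OK
No violation found at any node.
Result: Valid BST


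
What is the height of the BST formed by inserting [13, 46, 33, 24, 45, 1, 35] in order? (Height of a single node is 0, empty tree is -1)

Insertion order: [13, 46, 33, 24, 45, 1, 35]
Tree (level-order array): [13, 1, 46, None, None, 33, None, 24, 45, None, None, 35]
Compute height bottom-up (empty subtree = -1):
  height(1) = 1 + max(-1, -1) = 0
  height(24) = 1 + max(-1, -1) = 0
  height(35) = 1 + max(-1, -1) = 0
  height(45) = 1 + max(0, -1) = 1
  height(33) = 1 + max(0, 1) = 2
  height(46) = 1 + max(2, -1) = 3
  height(13) = 1 + max(0, 3) = 4
Height = 4


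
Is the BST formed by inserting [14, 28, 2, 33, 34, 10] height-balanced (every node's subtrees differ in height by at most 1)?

Tree (level-order array): [14, 2, 28, None, 10, None, 33, None, None, None, 34]
Definition: a tree is height-balanced if, at every node, |h(left) - h(right)| <= 1 (empty subtree has height -1).
Bottom-up per-node check:
  node 10: h_left=-1, h_right=-1, diff=0 [OK], height=0
  node 2: h_left=-1, h_right=0, diff=1 [OK], height=1
  node 34: h_left=-1, h_right=-1, diff=0 [OK], height=0
  node 33: h_left=-1, h_right=0, diff=1 [OK], height=1
  node 28: h_left=-1, h_right=1, diff=2 [FAIL (|-1-1|=2 > 1)], height=2
  node 14: h_left=1, h_right=2, diff=1 [OK], height=3
Node 28 violates the condition: |-1 - 1| = 2 > 1.
Result: Not balanced


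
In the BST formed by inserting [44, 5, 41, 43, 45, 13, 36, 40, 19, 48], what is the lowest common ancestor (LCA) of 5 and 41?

Tree insertion order: [44, 5, 41, 43, 45, 13, 36, 40, 19, 48]
Tree (level-order array): [44, 5, 45, None, 41, None, 48, 13, 43, None, None, None, 36, None, None, 19, 40]
In a BST, the LCA of p=5, q=41 is the first node v on the
root-to-leaf path with p <= v <= q (go left if both < v, right if both > v).
Walk from root:
  at 44: both 5 and 41 < 44, go left
  at 5: 5 <= 5 <= 41, this is the LCA
LCA = 5


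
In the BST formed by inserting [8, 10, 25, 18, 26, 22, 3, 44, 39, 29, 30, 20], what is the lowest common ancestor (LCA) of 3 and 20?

Tree insertion order: [8, 10, 25, 18, 26, 22, 3, 44, 39, 29, 30, 20]
Tree (level-order array): [8, 3, 10, None, None, None, 25, 18, 26, None, 22, None, 44, 20, None, 39, None, None, None, 29, None, None, 30]
In a BST, the LCA of p=3, q=20 is the first node v on the
root-to-leaf path with p <= v <= q (go left if both < v, right if both > v).
Walk from root:
  at 8: 3 <= 8 <= 20, this is the LCA
LCA = 8


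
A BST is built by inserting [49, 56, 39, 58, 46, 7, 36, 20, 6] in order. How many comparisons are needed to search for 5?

Search path for 5: 49 -> 39 -> 7 -> 6
Found: False
Comparisons: 4


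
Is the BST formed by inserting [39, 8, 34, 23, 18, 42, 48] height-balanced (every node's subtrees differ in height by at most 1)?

Tree (level-order array): [39, 8, 42, None, 34, None, 48, 23, None, None, None, 18]
Definition: a tree is height-balanced if, at every node, |h(left) - h(right)| <= 1 (empty subtree has height -1).
Bottom-up per-node check:
  node 18: h_left=-1, h_right=-1, diff=0 [OK], height=0
  node 23: h_left=0, h_right=-1, diff=1 [OK], height=1
  node 34: h_left=1, h_right=-1, diff=2 [FAIL (|1--1|=2 > 1)], height=2
  node 8: h_left=-1, h_right=2, diff=3 [FAIL (|-1-2|=3 > 1)], height=3
  node 48: h_left=-1, h_right=-1, diff=0 [OK], height=0
  node 42: h_left=-1, h_right=0, diff=1 [OK], height=1
  node 39: h_left=3, h_right=1, diff=2 [FAIL (|3-1|=2 > 1)], height=4
Node 34 violates the condition: |1 - -1| = 2 > 1.
Result: Not balanced


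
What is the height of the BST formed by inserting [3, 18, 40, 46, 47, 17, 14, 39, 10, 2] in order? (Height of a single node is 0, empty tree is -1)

Insertion order: [3, 18, 40, 46, 47, 17, 14, 39, 10, 2]
Tree (level-order array): [3, 2, 18, None, None, 17, 40, 14, None, 39, 46, 10, None, None, None, None, 47]
Compute height bottom-up (empty subtree = -1):
  height(2) = 1 + max(-1, -1) = 0
  height(10) = 1 + max(-1, -1) = 0
  height(14) = 1 + max(0, -1) = 1
  height(17) = 1 + max(1, -1) = 2
  height(39) = 1 + max(-1, -1) = 0
  height(47) = 1 + max(-1, -1) = 0
  height(46) = 1 + max(-1, 0) = 1
  height(40) = 1 + max(0, 1) = 2
  height(18) = 1 + max(2, 2) = 3
  height(3) = 1 + max(0, 3) = 4
Height = 4


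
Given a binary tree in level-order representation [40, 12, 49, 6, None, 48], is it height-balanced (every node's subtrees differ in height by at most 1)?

Tree (level-order array): [40, 12, 49, 6, None, 48]
Definition: a tree is height-balanced if, at every node, |h(left) - h(right)| <= 1 (empty subtree has height -1).
Bottom-up per-node check:
  node 6: h_left=-1, h_right=-1, diff=0 [OK], height=0
  node 12: h_left=0, h_right=-1, diff=1 [OK], height=1
  node 48: h_left=-1, h_right=-1, diff=0 [OK], height=0
  node 49: h_left=0, h_right=-1, diff=1 [OK], height=1
  node 40: h_left=1, h_right=1, diff=0 [OK], height=2
All nodes satisfy the balance condition.
Result: Balanced


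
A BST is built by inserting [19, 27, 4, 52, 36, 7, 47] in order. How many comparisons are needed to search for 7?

Search path for 7: 19 -> 4 -> 7
Found: True
Comparisons: 3


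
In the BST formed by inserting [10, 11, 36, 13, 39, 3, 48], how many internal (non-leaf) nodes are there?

Tree built from: [10, 11, 36, 13, 39, 3, 48]
Tree (level-order array): [10, 3, 11, None, None, None, 36, 13, 39, None, None, None, 48]
Rule: An internal node has at least one child.
Per-node child counts:
  node 10: 2 child(ren)
  node 3: 0 child(ren)
  node 11: 1 child(ren)
  node 36: 2 child(ren)
  node 13: 0 child(ren)
  node 39: 1 child(ren)
  node 48: 0 child(ren)
Matching nodes: [10, 11, 36, 39]
Count of internal (non-leaf) nodes: 4


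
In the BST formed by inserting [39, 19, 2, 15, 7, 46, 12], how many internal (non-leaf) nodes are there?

Tree built from: [39, 19, 2, 15, 7, 46, 12]
Tree (level-order array): [39, 19, 46, 2, None, None, None, None, 15, 7, None, None, 12]
Rule: An internal node has at least one child.
Per-node child counts:
  node 39: 2 child(ren)
  node 19: 1 child(ren)
  node 2: 1 child(ren)
  node 15: 1 child(ren)
  node 7: 1 child(ren)
  node 12: 0 child(ren)
  node 46: 0 child(ren)
Matching nodes: [39, 19, 2, 15, 7]
Count of internal (non-leaf) nodes: 5


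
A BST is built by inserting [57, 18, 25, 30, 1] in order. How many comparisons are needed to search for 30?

Search path for 30: 57 -> 18 -> 25 -> 30
Found: True
Comparisons: 4


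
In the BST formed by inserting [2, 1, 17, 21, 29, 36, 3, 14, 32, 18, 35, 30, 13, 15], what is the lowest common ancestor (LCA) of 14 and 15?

Tree insertion order: [2, 1, 17, 21, 29, 36, 3, 14, 32, 18, 35, 30, 13, 15]
Tree (level-order array): [2, 1, 17, None, None, 3, 21, None, 14, 18, 29, 13, 15, None, None, None, 36, None, None, None, None, 32, None, 30, 35]
In a BST, the LCA of p=14, q=15 is the first node v on the
root-to-leaf path with p <= v <= q (go left if both < v, right if both > v).
Walk from root:
  at 2: both 14 and 15 > 2, go right
  at 17: both 14 and 15 < 17, go left
  at 3: both 14 and 15 > 3, go right
  at 14: 14 <= 14 <= 15, this is the LCA
LCA = 14


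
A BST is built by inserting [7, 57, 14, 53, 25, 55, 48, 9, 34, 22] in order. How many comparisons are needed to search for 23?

Search path for 23: 7 -> 57 -> 14 -> 53 -> 25 -> 22
Found: False
Comparisons: 6


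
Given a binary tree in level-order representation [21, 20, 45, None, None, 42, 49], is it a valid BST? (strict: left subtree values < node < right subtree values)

Level-order array: [21, 20, 45, None, None, 42, 49]
Validate using subtree bounds (lo, hi): at each node, require lo < value < hi,
then recurse left with hi=value and right with lo=value.
Preorder trace (stopping at first violation):
  at node 21 with bounds (-inf, +inf): OK
  at node 20 with bounds (-inf, 21): OK
  at node 45 with bounds (21, +inf): OK
  at node 42 with bounds (21, 45): OK
  at node 49 with bounds (45, +inf): OK
No violation found at any node.
Result: Valid BST


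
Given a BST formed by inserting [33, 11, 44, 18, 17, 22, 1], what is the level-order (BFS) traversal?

Tree insertion order: [33, 11, 44, 18, 17, 22, 1]
Tree (level-order array): [33, 11, 44, 1, 18, None, None, None, None, 17, 22]
BFS from the root, enqueuing left then right child of each popped node:
  queue [33] -> pop 33, enqueue [11, 44], visited so far: [33]
  queue [11, 44] -> pop 11, enqueue [1, 18], visited so far: [33, 11]
  queue [44, 1, 18] -> pop 44, enqueue [none], visited so far: [33, 11, 44]
  queue [1, 18] -> pop 1, enqueue [none], visited so far: [33, 11, 44, 1]
  queue [18] -> pop 18, enqueue [17, 22], visited so far: [33, 11, 44, 1, 18]
  queue [17, 22] -> pop 17, enqueue [none], visited so far: [33, 11, 44, 1, 18, 17]
  queue [22] -> pop 22, enqueue [none], visited so far: [33, 11, 44, 1, 18, 17, 22]
Result: [33, 11, 44, 1, 18, 17, 22]


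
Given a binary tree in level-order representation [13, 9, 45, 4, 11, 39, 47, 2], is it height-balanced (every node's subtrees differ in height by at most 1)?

Tree (level-order array): [13, 9, 45, 4, 11, 39, 47, 2]
Definition: a tree is height-balanced if, at every node, |h(left) - h(right)| <= 1 (empty subtree has height -1).
Bottom-up per-node check:
  node 2: h_left=-1, h_right=-1, diff=0 [OK], height=0
  node 4: h_left=0, h_right=-1, diff=1 [OK], height=1
  node 11: h_left=-1, h_right=-1, diff=0 [OK], height=0
  node 9: h_left=1, h_right=0, diff=1 [OK], height=2
  node 39: h_left=-1, h_right=-1, diff=0 [OK], height=0
  node 47: h_left=-1, h_right=-1, diff=0 [OK], height=0
  node 45: h_left=0, h_right=0, diff=0 [OK], height=1
  node 13: h_left=2, h_right=1, diff=1 [OK], height=3
All nodes satisfy the balance condition.
Result: Balanced


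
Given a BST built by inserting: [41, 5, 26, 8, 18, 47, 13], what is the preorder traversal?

Tree insertion order: [41, 5, 26, 8, 18, 47, 13]
Tree (level-order array): [41, 5, 47, None, 26, None, None, 8, None, None, 18, 13]
Preorder traversal: [41, 5, 26, 8, 18, 13, 47]


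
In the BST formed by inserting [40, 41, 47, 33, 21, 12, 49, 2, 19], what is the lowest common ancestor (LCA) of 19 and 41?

Tree insertion order: [40, 41, 47, 33, 21, 12, 49, 2, 19]
Tree (level-order array): [40, 33, 41, 21, None, None, 47, 12, None, None, 49, 2, 19]
In a BST, the LCA of p=19, q=41 is the first node v on the
root-to-leaf path with p <= v <= q (go left if both < v, right if both > v).
Walk from root:
  at 40: 19 <= 40 <= 41, this is the LCA
LCA = 40


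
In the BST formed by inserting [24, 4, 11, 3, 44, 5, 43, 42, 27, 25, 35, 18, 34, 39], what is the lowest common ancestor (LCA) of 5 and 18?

Tree insertion order: [24, 4, 11, 3, 44, 5, 43, 42, 27, 25, 35, 18, 34, 39]
Tree (level-order array): [24, 4, 44, 3, 11, 43, None, None, None, 5, 18, 42, None, None, None, None, None, 27, None, 25, 35, None, None, 34, 39]
In a BST, the LCA of p=5, q=18 is the first node v on the
root-to-leaf path with p <= v <= q (go left if both < v, right if both > v).
Walk from root:
  at 24: both 5 and 18 < 24, go left
  at 4: both 5 and 18 > 4, go right
  at 11: 5 <= 11 <= 18, this is the LCA
LCA = 11


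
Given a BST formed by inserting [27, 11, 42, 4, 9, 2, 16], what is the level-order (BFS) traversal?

Tree insertion order: [27, 11, 42, 4, 9, 2, 16]
Tree (level-order array): [27, 11, 42, 4, 16, None, None, 2, 9]
BFS from the root, enqueuing left then right child of each popped node:
  queue [27] -> pop 27, enqueue [11, 42], visited so far: [27]
  queue [11, 42] -> pop 11, enqueue [4, 16], visited so far: [27, 11]
  queue [42, 4, 16] -> pop 42, enqueue [none], visited so far: [27, 11, 42]
  queue [4, 16] -> pop 4, enqueue [2, 9], visited so far: [27, 11, 42, 4]
  queue [16, 2, 9] -> pop 16, enqueue [none], visited so far: [27, 11, 42, 4, 16]
  queue [2, 9] -> pop 2, enqueue [none], visited so far: [27, 11, 42, 4, 16, 2]
  queue [9] -> pop 9, enqueue [none], visited so far: [27, 11, 42, 4, 16, 2, 9]
Result: [27, 11, 42, 4, 16, 2, 9]


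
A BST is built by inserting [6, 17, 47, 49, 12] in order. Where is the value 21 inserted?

Starting tree (level order): [6, None, 17, 12, 47, None, None, None, 49]
Insertion path: 6 -> 17 -> 47
Result: insert 21 as left child of 47
Final tree (level order): [6, None, 17, 12, 47, None, None, 21, 49]


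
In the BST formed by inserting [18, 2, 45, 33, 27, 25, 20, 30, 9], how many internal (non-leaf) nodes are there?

Tree built from: [18, 2, 45, 33, 27, 25, 20, 30, 9]
Tree (level-order array): [18, 2, 45, None, 9, 33, None, None, None, 27, None, 25, 30, 20]
Rule: An internal node has at least one child.
Per-node child counts:
  node 18: 2 child(ren)
  node 2: 1 child(ren)
  node 9: 0 child(ren)
  node 45: 1 child(ren)
  node 33: 1 child(ren)
  node 27: 2 child(ren)
  node 25: 1 child(ren)
  node 20: 0 child(ren)
  node 30: 0 child(ren)
Matching nodes: [18, 2, 45, 33, 27, 25]
Count of internal (non-leaf) nodes: 6


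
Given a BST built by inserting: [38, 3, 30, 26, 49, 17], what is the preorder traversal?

Tree insertion order: [38, 3, 30, 26, 49, 17]
Tree (level-order array): [38, 3, 49, None, 30, None, None, 26, None, 17]
Preorder traversal: [38, 3, 30, 26, 17, 49]


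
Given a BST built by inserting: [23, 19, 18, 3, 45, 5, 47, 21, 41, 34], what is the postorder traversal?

Tree insertion order: [23, 19, 18, 3, 45, 5, 47, 21, 41, 34]
Tree (level-order array): [23, 19, 45, 18, 21, 41, 47, 3, None, None, None, 34, None, None, None, None, 5]
Postorder traversal: [5, 3, 18, 21, 19, 34, 41, 47, 45, 23]


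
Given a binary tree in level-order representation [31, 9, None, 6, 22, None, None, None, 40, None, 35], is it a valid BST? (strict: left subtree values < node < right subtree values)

Level-order array: [31, 9, None, 6, 22, None, None, None, 40, None, 35]
Validate using subtree bounds (lo, hi): at each node, require lo < value < hi,
then recurse left with hi=value and right with lo=value.
Preorder trace (stopping at first violation):
  at node 31 with bounds (-inf, +inf): OK
  at node 9 with bounds (-inf, 31): OK
  at node 6 with bounds (-inf, 9): OK
  at node 22 with bounds (9, 31): OK
  at node 40 with bounds (22, 31): VIOLATION
Node 40 violates its bound: not (22 < 40 < 31).
Result: Not a valid BST


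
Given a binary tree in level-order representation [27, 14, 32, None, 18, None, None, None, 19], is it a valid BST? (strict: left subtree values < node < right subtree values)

Level-order array: [27, 14, 32, None, 18, None, None, None, 19]
Validate using subtree bounds (lo, hi): at each node, require lo < value < hi,
then recurse left with hi=value and right with lo=value.
Preorder trace (stopping at first violation):
  at node 27 with bounds (-inf, +inf): OK
  at node 14 with bounds (-inf, 27): OK
  at node 18 with bounds (14, 27): OK
  at node 19 with bounds (18, 27): OK
  at node 32 with bounds (27, +inf): OK
No violation found at any node.
Result: Valid BST


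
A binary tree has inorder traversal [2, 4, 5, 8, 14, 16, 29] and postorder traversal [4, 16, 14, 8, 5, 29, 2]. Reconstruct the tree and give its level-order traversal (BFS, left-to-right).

Inorder:   [2, 4, 5, 8, 14, 16, 29]
Postorder: [4, 16, 14, 8, 5, 29, 2]
Algorithm: postorder visits root last, so walk postorder right-to-left;
each value is the root of the current inorder slice — split it at that
value, recurse on the right subtree first, then the left.
Recursive splits:
  root=2; inorder splits into left=[], right=[4, 5, 8, 14, 16, 29]
  root=29; inorder splits into left=[4, 5, 8, 14, 16], right=[]
  root=5; inorder splits into left=[4], right=[8, 14, 16]
  root=8; inorder splits into left=[], right=[14, 16]
  root=14; inorder splits into left=[], right=[16]
  root=16; inorder splits into left=[], right=[]
  root=4; inorder splits into left=[], right=[]
Reconstructed level-order: [2, 29, 5, 4, 8, 14, 16]


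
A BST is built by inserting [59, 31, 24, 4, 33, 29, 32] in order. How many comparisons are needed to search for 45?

Search path for 45: 59 -> 31 -> 33
Found: False
Comparisons: 3


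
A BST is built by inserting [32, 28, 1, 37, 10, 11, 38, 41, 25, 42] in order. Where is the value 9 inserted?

Starting tree (level order): [32, 28, 37, 1, None, None, 38, None, 10, None, 41, None, 11, None, 42, None, 25]
Insertion path: 32 -> 28 -> 1 -> 10
Result: insert 9 as left child of 10
Final tree (level order): [32, 28, 37, 1, None, None, 38, None, 10, None, 41, 9, 11, None, 42, None, None, None, 25]


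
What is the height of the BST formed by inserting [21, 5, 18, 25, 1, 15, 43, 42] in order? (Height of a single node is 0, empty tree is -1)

Insertion order: [21, 5, 18, 25, 1, 15, 43, 42]
Tree (level-order array): [21, 5, 25, 1, 18, None, 43, None, None, 15, None, 42]
Compute height bottom-up (empty subtree = -1):
  height(1) = 1 + max(-1, -1) = 0
  height(15) = 1 + max(-1, -1) = 0
  height(18) = 1 + max(0, -1) = 1
  height(5) = 1 + max(0, 1) = 2
  height(42) = 1 + max(-1, -1) = 0
  height(43) = 1 + max(0, -1) = 1
  height(25) = 1 + max(-1, 1) = 2
  height(21) = 1 + max(2, 2) = 3
Height = 3


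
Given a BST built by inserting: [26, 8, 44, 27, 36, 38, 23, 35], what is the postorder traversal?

Tree insertion order: [26, 8, 44, 27, 36, 38, 23, 35]
Tree (level-order array): [26, 8, 44, None, 23, 27, None, None, None, None, 36, 35, 38]
Postorder traversal: [23, 8, 35, 38, 36, 27, 44, 26]


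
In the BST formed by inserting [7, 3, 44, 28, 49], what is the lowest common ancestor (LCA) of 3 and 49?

Tree insertion order: [7, 3, 44, 28, 49]
Tree (level-order array): [7, 3, 44, None, None, 28, 49]
In a BST, the LCA of p=3, q=49 is the first node v on the
root-to-leaf path with p <= v <= q (go left if both < v, right if both > v).
Walk from root:
  at 7: 3 <= 7 <= 49, this is the LCA
LCA = 7


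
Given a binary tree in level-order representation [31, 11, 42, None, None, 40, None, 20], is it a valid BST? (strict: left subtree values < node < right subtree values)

Level-order array: [31, 11, 42, None, None, 40, None, 20]
Validate using subtree bounds (lo, hi): at each node, require lo < value < hi,
then recurse left with hi=value and right with lo=value.
Preorder trace (stopping at first violation):
  at node 31 with bounds (-inf, +inf): OK
  at node 11 with bounds (-inf, 31): OK
  at node 42 with bounds (31, +inf): OK
  at node 40 with bounds (31, 42): OK
  at node 20 with bounds (31, 40): VIOLATION
Node 20 violates its bound: not (31 < 20 < 40).
Result: Not a valid BST


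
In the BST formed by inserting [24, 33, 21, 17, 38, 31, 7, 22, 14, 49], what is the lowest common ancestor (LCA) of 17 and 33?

Tree insertion order: [24, 33, 21, 17, 38, 31, 7, 22, 14, 49]
Tree (level-order array): [24, 21, 33, 17, 22, 31, 38, 7, None, None, None, None, None, None, 49, None, 14]
In a BST, the LCA of p=17, q=33 is the first node v on the
root-to-leaf path with p <= v <= q (go left if both < v, right if both > v).
Walk from root:
  at 24: 17 <= 24 <= 33, this is the LCA
LCA = 24


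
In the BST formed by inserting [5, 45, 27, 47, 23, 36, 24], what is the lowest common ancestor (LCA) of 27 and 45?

Tree insertion order: [5, 45, 27, 47, 23, 36, 24]
Tree (level-order array): [5, None, 45, 27, 47, 23, 36, None, None, None, 24]
In a BST, the LCA of p=27, q=45 is the first node v on the
root-to-leaf path with p <= v <= q (go left if both < v, right if both > v).
Walk from root:
  at 5: both 27 and 45 > 5, go right
  at 45: 27 <= 45 <= 45, this is the LCA
LCA = 45


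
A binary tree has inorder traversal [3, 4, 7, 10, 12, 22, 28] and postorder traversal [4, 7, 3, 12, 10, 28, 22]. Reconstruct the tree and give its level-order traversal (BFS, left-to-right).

Inorder:   [3, 4, 7, 10, 12, 22, 28]
Postorder: [4, 7, 3, 12, 10, 28, 22]
Algorithm: postorder visits root last, so walk postorder right-to-left;
each value is the root of the current inorder slice — split it at that
value, recurse on the right subtree first, then the left.
Recursive splits:
  root=22; inorder splits into left=[3, 4, 7, 10, 12], right=[28]
  root=28; inorder splits into left=[], right=[]
  root=10; inorder splits into left=[3, 4, 7], right=[12]
  root=12; inorder splits into left=[], right=[]
  root=3; inorder splits into left=[], right=[4, 7]
  root=7; inorder splits into left=[4], right=[]
  root=4; inorder splits into left=[], right=[]
Reconstructed level-order: [22, 10, 28, 3, 12, 7, 4]


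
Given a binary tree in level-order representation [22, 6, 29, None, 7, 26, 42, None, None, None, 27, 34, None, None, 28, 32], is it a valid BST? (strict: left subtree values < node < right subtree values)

Level-order array: [22, 6, 29, None, 7, 26, 42, None, None, None, 27, 34, None, None, 28, 32]
Validate using subtree bounds (lo, hi): at each node, require lo < value < hi,
then recurse left with hi=value and right with lo=value.
Preorder trace (stopping at first violation):
  at node 22 with bounds (-inf, +inf): OK
  at node 6 with bounds (-inf, 22): OK
  at node 7 with bounds (6, 22): OK
  at node 29 with bounds (22, +inf): OK
  at node 26 with bounds (22, 29): OK
  at node 27 with bounds (26, 29): OK
  at node 28 with bounds (27, 29): OK
  at node 42 with bounds (29, +inf): OK
  at node 34 with bounds (29, 42): OK
  at node 32 with bounds (29, 34): OK
No violation found at any node.
Result: Valid BST


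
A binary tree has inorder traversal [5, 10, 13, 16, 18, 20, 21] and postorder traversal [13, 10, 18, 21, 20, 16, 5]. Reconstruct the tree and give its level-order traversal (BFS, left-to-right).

Inorder:   [5, 10, 13, 16, 18, 20, 21]
Postorder: [13, 10, 18, 21, 20, 16, 5]
Algorithm: postorder visits root last, so walk postorder right-to-left;
each value is the root of the current inorder slice — split it at that
value, recurse on the right subtree first, then the left.
Recursive splits:
  root=5; inorder splits into left=[], right=[10, 13, 16, 18, 20, 21]
  root=16; inorder splits into left=[10, 13], right=[18, 20, 21]
  root=20; inorder splits into left=[18], right=[21]
  root=21; inorder splits into left=[], right=[]
  root=18; inorder splits into left=[], right=[]
  root=10; inorder splits into left=[], right=[13]
  root=13; inorder splits into left=[], right=[]
Reconstructed level-order: [5, 16, 10, 20, 13, 18, 21]


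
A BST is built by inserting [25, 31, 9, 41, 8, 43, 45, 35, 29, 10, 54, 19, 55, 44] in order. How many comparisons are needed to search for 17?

Search path for 17: 25 -> 9 -> 10 -> 19
Found: False
Comparisons: 4


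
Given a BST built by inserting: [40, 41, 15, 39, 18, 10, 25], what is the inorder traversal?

Tree insertion order: [40, 41, 15, 39, 18, 10, 25]
Tree (level-order array): [40, 15, 41, 10, 39, None, None, None, None, 18, None, None, 25]
Inorder traversal: [10, 15, 18, 25, 39, 40, 41]


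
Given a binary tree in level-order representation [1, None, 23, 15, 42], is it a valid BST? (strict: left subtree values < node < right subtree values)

Level-order array: [1, None, 23, 15, 42]
Validate using subtree bounds (lo, hi): at each node, require lo < value < hi,
then recurse left with hi=value and right with lo=value.
Preorder trace (stopping at first violation):
  at node 1 with bounds (-inf, +inf): OK
  at node 23 with bounds (1, +inf): OK
  at node 15 with bounds (1, 23): OK
  at node 42 with bounds (23, +inf): OK
No violation found at any node.
Result: Valid BST


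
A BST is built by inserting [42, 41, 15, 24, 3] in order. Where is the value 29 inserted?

Starting tree (level order): [42, 41, None, 15, None, 3, 24]
Insertion path: 42 -> 41 -> 15 -> 24
Result: insert 29 as right child of 24
Final tree (level order): [42, 41, None, 15, None, 3, 24, None, None, None, 29]


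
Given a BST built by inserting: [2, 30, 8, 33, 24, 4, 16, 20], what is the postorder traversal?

Tree insertion order: [2, 30, 8, 33, 24, 4, 16, 20]
Tree (level-order array): [2, None, 30, 8, 33, 4, 24, None, None, None, None, 16, None, None, 20]
Postorder traversal: [4, 20, 16, 24, 8, 33, 30, 2]


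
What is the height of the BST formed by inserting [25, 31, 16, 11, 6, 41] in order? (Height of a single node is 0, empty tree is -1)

Insertion order: [25, 31, 16, 11, 6, 41]
Tree (level-order array): [25, 16, 31, 11, None, None, 41, 6]
Compute height bottom-up (empty subtree = -1):
  height(6) = 1 + max(-1, -1) = 0
  height(11) = 1 + max(0, -1) = 1
  height(16) = 1 + max(1, -1) = 2
  height(41) = 1 + max(-1, -1) = 0
  height(31) = 1 + max(-1, 0) = 1
  height(25) = 1 + max(2, 1) = 3
Height = 3


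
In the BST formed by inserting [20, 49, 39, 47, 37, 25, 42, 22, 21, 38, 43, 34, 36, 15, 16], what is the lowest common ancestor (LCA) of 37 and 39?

Tree insertion order: [20, 49, 39, 47, 37, 25, 42, 22, 21, 38, 43, 34, 36, 15, 16]
Tree (level-order array): [20, 15, 49, None, 16, 39, None, None, None, 37, 47, 25, 38, 42, None, 22, 34, None, None, None, 43, 21, None, None, 36]
In a BST, the LCA of p=37, q=39 is the first node v on the
root-to-leaf path with p <= v <= q (go left if both < v, right if both > v).
Walk from root:
  at 20: both 37 and 39 > 20, go right
  at 49: both 37 and 39 < 49, go left
  at 39: 37 <= 39 <= 39, this is the LCA
LCA = 39


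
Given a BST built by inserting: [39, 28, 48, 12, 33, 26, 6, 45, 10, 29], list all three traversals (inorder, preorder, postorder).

Tree insertion order: [39, 28, 48, 12, 33, 26, 6, 45, 10, 29]
Tree (level-order array): [39, 28, 48, 12, 33, 45, None, 6, 26, 29, None, None, None, None, 10]
Inorder (L, root, R): [6, 10, 12, 26, 28, 29, 33, 39, 45, 48]
Preorder (root, L, R): [39, 28, 12, 6, 10, 26, 33, 29, 48, 45]
Postorder (L, R, root): [10, 6, 26, 12, 29, 33, 28, 45, 48, 39]


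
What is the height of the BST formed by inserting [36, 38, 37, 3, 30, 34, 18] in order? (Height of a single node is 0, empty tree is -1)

Insertion order: [36, 38, 37, 3, 30, 34, 18]
Tree (level-order array): [36, 3, 38, None, 30, 37, None, 18, 34]
Compute height bottom-up (empty subtree = -1):
  height(18) = 1 + max(-1, -1) = 0
  height(34) = 1 + max(-1, -1) = 0
  height(30) = 1 + max(0, 0) = 1
  height(3) = 1 + max(-1, 1) = 2
  height(37) = 1 + max(-1, -1) = 0
  height(38) = 1 + max(0, -1) = 1
  height(36) = 1 + max(2, 1) = 3
Height = 3


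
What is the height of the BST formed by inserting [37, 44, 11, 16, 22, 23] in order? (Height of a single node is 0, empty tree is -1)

Insertion order: [37, 44, 11, 16, 22, 23]
Tree (level-order array): [37, 11, 44, None, 16, None, None, None, 22, None, 23]
Compute height bottom-up (empty subtree = -1):
  height(23) = 1 + max(-1, -1) = 0
  height(22) = 1 + max(-1, 0) = 1
  height(16) = 1 + max(-1, 1) = 2
  height(11) = 1 + max(-1, 2) = 3
  height(44) = 1 + max(-1, -1) = 0
  height(37) = 1 + max(3, 0) = 4
Height = 4


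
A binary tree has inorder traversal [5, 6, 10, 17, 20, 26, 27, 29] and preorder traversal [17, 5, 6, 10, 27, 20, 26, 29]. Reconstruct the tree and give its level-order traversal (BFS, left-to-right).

Inorder:  [5, 6, 10, 17, 20, 26, 27, 29]
Preorder: [17, 5, 6, 10, 27, 20, 26, 29]
Algorithm: preorder visits root first, so consume preorder in order;
for each root, split the current inorder slice at that value into
left-subtree inorder and right-subtree inorder, then recurse.
Recursive splits:
  root=17; inorder splits into left=[5, 6, 10], right=[20, 26, 27, 29]
  root=5; inorder splits into left=[], right=[6, 10]
  root=6; inorder splits into left=[], right=[10]
  root=10; inorder splits into left=[], right=[]
  root=27; inorder splits into left=[20, 26], right=[29]
  root=20; inorder splits into left=[], right=[26]
  root=26; inorder splits into left=[], right=[]
  root=29; inorder splits into left=[], right=[]
Reconstructed level-order: [17, 5, 27, 6, 20, 29, 10, 26]


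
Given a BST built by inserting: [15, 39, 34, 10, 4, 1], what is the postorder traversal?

Tree insertion order: [15, 39, 34, 10, 4, 1]
Tree (level-order array): [15, 10, 39, 4, None, 34, None, 1]
Postorder traversal: [1, 4, 10, 34, 39, 15]


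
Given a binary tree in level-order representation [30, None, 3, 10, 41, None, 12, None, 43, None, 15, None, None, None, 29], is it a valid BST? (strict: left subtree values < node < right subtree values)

Level-order array: [30, None, 3, 10, 41, None, 12, None, 43, None, 15, None, None, None, 29]
Validate using subtree bounds (lo, hi): at each node, require lo < value < hi,
then recurse left with hi=value and right with lo=value.
Preorder trace (stopping at first violation):
  at node 30 with bounds (-inf, +inf): OK
  at node 3 with bounds (30, +inf): VIOLATION
Node 3 violates its bound: not (30 < 3 < +inf).
Result: Not a valid BST


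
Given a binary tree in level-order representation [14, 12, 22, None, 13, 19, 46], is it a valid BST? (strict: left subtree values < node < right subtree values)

Level-order array: [14, 12, 22, None, 13, 19, 46]
Validate using subtree bounds (lo, hi): at each node, require lo < value < hi,
then recurse left with hi=value and right with lo=value.
Preorder trace (stopping at first violation):
  at node 14 with bounds (-inf, +inf): OK
  at node 12 with bounds (-inf, 14): OK
  at node 13 with bounds (12, 14): OK
  at node 22 with bounds (14, +inf): OK
  at node 19 with bounds (14, 22): OK
  at node 46 with bounds (22, +inf): OK
No violation found at any node.
Result: Valid BST


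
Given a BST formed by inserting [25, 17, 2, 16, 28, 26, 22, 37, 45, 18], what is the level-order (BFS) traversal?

Tree insertion order: [25, 17, 2, 16, 28, 26, 22, 37, 45, 18]
Tree (level-order array): [25, 17, 28, 2, 22, 26, 37, None, 16, 18, None, None, None, None, 45]
BFS from the root, enqueuing left then right child of each popped node:
  queue [25] -> pop 25, enqueue [17, 28], visited so far: [25]
  queue [17, 28] -> pop 17, enqueue [2, 22], visited so far: [25, 17]
  queue [28, 2, 22] -> pop 28, enqueue [26, 37], visited so far: [25, 17, 28]
  queue [2, 22, 26, 37] -> pop 2, enqueue [16], visited so far: [25, 17, 28, 2]
  queue [22, 26, 37, 16] -> pop 22, enqueue [18], visited so far: [25, 17, 28, 2, 22]
  queue [26, 37, 16, 18] -> pop 26, enqueue [none], visited so far: [25, 17, 28, 2, 22, 26]
  queue [37, 16, 18] -> pop 37, enqueue [45], visited so far: [25, 17, 28, 2, 22, 26, 37]
  queue [16, 18, 45] -> pop 16, enqueue [none], visited so far: [25, 17, 28, 2, 22, 26, 37, 16]
  queue [18, 45] -> pop 18, enqueue [none], visited so far: [25, 17, 28, 2, 22, 26, 37, 16, 18]
  queue [45] -> pop 45, enqueue [none], visited so far: [25, 17, 28, 2, 22, 26, 37, 16, 18, 45]
Result: [25, 17, 28, 2, 22, 26, 37, 16, 18, 45]


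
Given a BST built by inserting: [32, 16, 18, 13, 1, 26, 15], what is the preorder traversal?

Tree insertion order: [32, 16, 18, 13, 1, 26, 15]
Tree (level-order array): [32, 16, None, 13, 18, 1, 15, None, 26]
Preorder traversal: [32, 16, 13, 1, 15, 18, 26]


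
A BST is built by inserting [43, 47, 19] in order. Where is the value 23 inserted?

Starting tree (level order): [43, 19, 47]
Insertion path: 43 -> 19
Result: insert 23 as right child of 19
Final tree (level order): [43, 19, 47, None, 23]


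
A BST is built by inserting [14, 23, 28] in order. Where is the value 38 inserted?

Starting tree (level order): [14, None, 23, None, 28]
Insertion path: 14 -> 23 -> 28
Result: insert 38 as right child of 28
Final tree (level order): [14, None, 23, None, 28, None, 38]


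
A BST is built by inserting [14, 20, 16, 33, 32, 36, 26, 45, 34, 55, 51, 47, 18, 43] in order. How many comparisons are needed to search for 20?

Search path for 20: 14 -> 20
Found: True
Comparisons: 2


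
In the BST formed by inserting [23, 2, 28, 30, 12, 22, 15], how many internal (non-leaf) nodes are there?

Tree built from: [23, 2, 28, 30, 12, 22, 15]
Tree (level-order array): [23, 2, 28, None, 12, None, 30, None, 22, None, None, 15]
Rule: An internal node has at least one child.
Per-node child counts:
  node 23: 2 child(ren)
  node 2: 1 child(ren)
  node 12: 1 child(ren)
  node 22: 1 child(ren)
  node 15: 0 child(ren)
  node 28: 1 child(ren)
  node 30: 0 child(ren)
Matching nodes: [23, 2, 12, 22, 28]
Count of internal (non-leaf) nodes: 5


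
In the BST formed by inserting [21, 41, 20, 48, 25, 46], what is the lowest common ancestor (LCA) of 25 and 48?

Tree insertion order: [21, 41, 20, 48, 25, 46]
Tree (level-order array): [21, 20, 41, None, None, 25, 48, None, None, 46]
In a BST, the LCA of p=25, q=48 is the first node v on the
root-to-leaf path with p <= v <= q (go left if both < v, right if both > v).
Walk from root:
  at 21: both 25 and 48 > 21, go right
  at 41: 25 <= 41 <= 48, this is the LCA
LCA = 41


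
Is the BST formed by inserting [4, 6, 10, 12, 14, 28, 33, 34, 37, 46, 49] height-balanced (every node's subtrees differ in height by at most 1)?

Tree (level-order array): [4, None, 6, None, 10, None, 12, None, 14, None, 28, None, 33, None, 34, None, 37, None, 46, None, 49]
Definition: a tree is height-balanced if, at every node, |h(left) - h(right)| <= 1 (empty subtree has height -1).
Bottom-up per-node check:
  node 49: h_left=-1, h_right=-1, diff=0 [OK], height=0
  node 46: h_left=-1, h_right=0, diff=1 [OK], height=1
  node 37: h_left=-1, h_right=1, diff=2 [FAIL (|-1-1|=2 > 1)], height=2
  node 34: h_left=-1, h_right=2, diff=3 [FAIL (|-1-2|=3 > 1)], height=3
  node 33: h_left=-1, h_right=3, diff=4 [FAIL (|-1-3|=4 > 1)], height=4
  node 28: h_left=-1, h_right=4, diff=5 [FAIL (|-1-4|=5 > 1)], height=5
  node 14: h_left=-1, h_right=5, diff=6 [FAIL (|-1-5|=6 > 1)], height=6
  node 12: h_left=-1, h_right=6, diff=7 [FAIL (|-1-6|=7 > 1)], height=7
  node 10: h_left=-1, h_right=7, diff=8 [FAIL (|-1-7|=8 > 1)], height=8
  node 6: h_left=-1, h_right=8, diff=9 [FAIL (|-1-8|=9 > 1)], height=9
  node 4: h_left=-1, h_right=9, diff=10 [FAIL (|-1-9|=10 > 1)], height=10
Node 37 violates the condition: |-1 - 1| = 2 > 1.
Result: Not balanced


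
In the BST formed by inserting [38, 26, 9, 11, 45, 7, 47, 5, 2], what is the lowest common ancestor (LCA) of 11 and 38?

Tree insertion order: [38, 26, 9, 11, 45, 7, 47, 5, 2]
Tree (level-order array): [38, 26, 45, 9, None, None, 47, 7, 11, None, None, 5, None, None, None, 2]
In a BST, the LCA of p=11, q=38 is the first node v on the
root-to-leaf path with p <= v <= q (go left if both < v, right if both > v).
Walk from root:
  at 38: 11 <= 38 <= 38, this is the LCA
LCA = 38


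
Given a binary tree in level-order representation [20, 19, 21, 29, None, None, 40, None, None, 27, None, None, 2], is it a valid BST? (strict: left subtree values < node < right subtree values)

Level-order array: [20, 19, 21, 29, None, None, 40, None, None, 27, None, None, 2]
Validate using subtree bounds (lo, hi): at each node, require lo < value < hi,
then recurse left with hi=value and right with lo=value.
Preorder trace (stopping at first violation):
  at node 20 with bounds (-inf, +inf): OK
  at node 19 with bounds (-inf, 20): OK
  at node 29 with bounds (-inf, 19): VIOLATION
Node 29 violates its bound: not (-inf < 29 < 19).
Result: Not a valid BST


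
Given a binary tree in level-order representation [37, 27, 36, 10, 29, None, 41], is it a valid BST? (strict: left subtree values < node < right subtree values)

Level-order array: [37, 27, 36, 10, 29, None, 41]
Validate using subtree bounds (lo, hi): at each node, require lo < value < hi,
then recurse left with hi=value and right with lo=value.
Preorder trace (stopping at first violation):
  at node 37 with bounds (-inf, +inf): OK
  at node 27 with bounds (-inf, 37): OK
  at node 10 with bounds (-inf, 27): OK
  at node 29 with bounds (27, 37): OK
  at node 36 with bounds (37, +inf): VIOLATION
Node 36 violates its bound: not (37 < 36 < +inf).
Result: Not a valid BST


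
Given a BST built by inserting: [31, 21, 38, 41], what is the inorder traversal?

Tree insertion order: [31, 21, 38, 41]
Tree (level-order array): [31, 21, 38, None, None, None, 41]
Inorder traversal: [21, 31, 38, 41]


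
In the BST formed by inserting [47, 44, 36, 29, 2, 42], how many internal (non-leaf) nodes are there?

Tree built from: [47, 44, 36, 29, 2, 42]
Tree (level-order array): [47, 44, None, 36, None, 29, 42, 2]
Rule: An internal node has at least one child.
Per-node child counts:
  node 47: 1 child(ren)
  node 44: 1 child(ren)
  node 36: 2 child(ren)
  node 29: 1 child(ren)
  node 2: 0 child(ren)
  node 42: 0 child(ren)
Matching nodes: [47, 44, 36, 29]
Count of internal (non-leaf) nodes: 4


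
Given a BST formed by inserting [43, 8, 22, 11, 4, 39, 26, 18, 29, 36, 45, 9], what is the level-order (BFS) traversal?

Tree insertion order: [43, 8, 22, 11, 4, 39, 26, 18, 29, 36, 45, 9]
Tree (level-order array): [43, 8, 45, 4, 22, None, None, None, None, 11, 39, 9, 18, 26, None, None, None, None, None, None, 29, None, 36]
BFS from the root, enqueuing left then right child of each popped node:
  queue [43] -> pop 43, enqueue [8, 45], visited so far: [43]
  queue [8, 45] -> pop 8, enqueue [4, 22], visited so far: [43, 8]
  queue [45, 4, 22] -> pop 45, enqueue [none], visited so far: [43, 8, 45]
  queue [4, 22] -> pop 4, enqueue [none], visited so far: [43, 8, 45, 4]
  queue [22] -> pop 22, enqueue [11, 39], visited so far: [43, 8, 45, 4, 22]
  queue [11, 39] -> pop 11, enqueue [9, 18], visited so far: [43, 8, 45, 4, 22, 11]
  queue [39, 9, 18] -> pop 39, enqueue [26], visited so far: [43, 8, 45, 4, 22, 11, 39]
  queue [9, 18, 26] -> pop 9, enqueue [none], visited so far: [43, 8, 45, 4, 22, 11, 39, 9]
  queue [18, 26] -> pop 18, enqueue [none], visited so far: [43, 8, 45, 4, 22, 11, 39, 9, 18]
  queue [26] -> pop 26, enqueue [29], visited so far: [43, 8, 45, 4, 22, 11, 39, 9, 18, 26]
  queue [29] -> pop 29, enqueue [36], visited so far: [43, 8, 45, 4, 22, 11, 39, 9, 18, 26, 29]
  queue [36] -> pop 36, enqueue [none], visited so far: [43, 8, 45, 4, 22, 11, 39, 9, 18, 26, 29, 36]
Result: [43, 8, 45, 4, 22, 11, 39, 9, 18, 26, 29, 36]
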